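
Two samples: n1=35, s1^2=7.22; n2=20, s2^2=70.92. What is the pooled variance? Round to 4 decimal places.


sp^2 = ((n1-1)*s1^2 + (n2-1)*s2^2)/(n1+n2-2)
(n1-1)*s1^2 = 34 * 7.22 = 245.48
(n2-1)*s2^2 = 19 * 70.92 = 1347.48
numerator = 245.48 + 1347.48 = 1592.96
n1+n2-2 = 53
sp^2 = 1592.96 / 53 = 39824/1325 ≈ 30.055849

30.0558


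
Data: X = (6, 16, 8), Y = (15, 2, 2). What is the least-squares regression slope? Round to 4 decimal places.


b = sum((xi-xbar)(yi-ybar)) / sum((xi-xbar)^2)
n = 3, xbar = 30/3 = 10, ybar = 19/3 ≈ 6.333333
Sxy = sum((xi-xbar)(yi-ybar)) = -52
Sxx = sum((xi-xbar)^2) = 56
b = Sxy / Sxx = -13/14 ≈ -0.928571

-0.9286


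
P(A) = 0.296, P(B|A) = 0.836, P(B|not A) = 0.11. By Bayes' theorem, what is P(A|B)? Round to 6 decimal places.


P(A|B) = P(B|A)*P(A) / P(B), P(B) = P(B|A)*P(A) + P(B|not A)*P(not A)
P(B|A)*P(A) = 0.836 * 0.296 = 0.247456
P(B|not A)*P(not A) = 0.11 * 0.704 = 0.07744
P(B) = 0.247456 + 0.07744 = 0.324896
P(A|B) = 0.247456 / 0.324896 = 703/923 ≈ 0.76164680

0.761647


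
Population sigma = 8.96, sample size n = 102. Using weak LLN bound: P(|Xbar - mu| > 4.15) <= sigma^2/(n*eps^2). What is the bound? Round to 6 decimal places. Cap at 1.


bound = min(1, sigma^2/(n*eps^2))
sigma^2 = 8.96^2 = 80.2816
n*eps^2 = 102 * 4.15^2 = 102 * 17.2225 = 1756.695
sigma^2/(n*eps^2) = 80.2816 / 1756.695 ≈ 0.04570036

0.045700


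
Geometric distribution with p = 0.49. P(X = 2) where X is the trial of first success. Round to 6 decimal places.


P = (1-p)^(k-1) * p
(1-p)^(k-1) = 0.51^1 = 0.51
P = 0.51 * 0.49 = 0.2499

0.249900


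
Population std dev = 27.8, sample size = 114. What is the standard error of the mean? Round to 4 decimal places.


SE = sigma / sqrt(n)
sqrt(114) ≈ 10.677078
SE = 27.8 / 10.677078 ≈ 2.603709

2.6037


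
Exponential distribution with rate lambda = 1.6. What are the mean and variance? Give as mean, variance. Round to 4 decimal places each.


mean = 1/lam, var = 1/lam^2
mean = 1 / 1.6 = 0.625
lam^2 = 1.6^2 = 2.56
var = 1 / 2.56 = 0.390625

0.6250, 0.3906


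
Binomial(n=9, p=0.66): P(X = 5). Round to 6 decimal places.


P = C(n,k) * p^k * (1-p)^(n-k)
C(9,5) = 126
p^k = 0.66^5 ≈ 0.1252333
(1-p)^(n-k) = 0.34^4 = 0.01336336
P = 126 * 0.1252333 * 0.01336336 ≈ 0.210866

0.210866


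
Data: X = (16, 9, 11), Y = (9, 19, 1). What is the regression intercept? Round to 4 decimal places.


a = ybar - b*xbar, where b = sum((xi-xbar)(yi-ybar)) / sum((xi-xbar)^2)
n = 3, xbar = 36/3 = 12, ybar = 29/3 ≈ 9.666667
Sxy = sum((xi-xbar)(yi-ybar)) = -22
Sxx = sum((xi-xbar)^2) = 26
b = Sxy / Sxx = -11/13 ≈ -0.846154
a = 9.666667 - (-0.846154) * 12 = 773/39 ≈ 19.820513

19.8205


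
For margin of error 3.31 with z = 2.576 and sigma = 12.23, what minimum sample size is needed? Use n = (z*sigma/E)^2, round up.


z*sigma/E = 2.576 * 12.23 / 3.31 ≈ 9.517970
(z*sigma/E)^2 ≈ 90.591749
round up: n = 91

91


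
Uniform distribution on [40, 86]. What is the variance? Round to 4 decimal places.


Var = (b-a)^2 / 12
(b-a)^2 = (86 - 40)^2 = 2116
Var = 2116/12 ≈ 176.333333

176.3333


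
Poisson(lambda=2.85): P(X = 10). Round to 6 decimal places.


P = e^(-lam) * lam^k / k!
e^(-2.85) ≈ 0.05784432
lam^k = 2.85^10 ≈ 35354.817525
k! = 10! = 3628800
P = 0.05784432 * 35354.817525 / 3628800 ≈ 0.000564

0.000564


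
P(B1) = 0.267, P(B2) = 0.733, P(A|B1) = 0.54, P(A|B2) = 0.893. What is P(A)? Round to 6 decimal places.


P(A) = P(A|B1)*P(B1) + P(A|B2)*P(B2)
P(A|B1)*P(B1) = 0.54 * 0.267 = 0.14418
P(A|B2)*P(B2) = 0.893 * 0.733 = 0.654569
P(A) = 0.14418 + 0.654569 = 0.798749

0.798749


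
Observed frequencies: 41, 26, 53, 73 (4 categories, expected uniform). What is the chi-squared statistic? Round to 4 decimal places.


chi2 = sum((O-E)^2/E), E = total/4
total = 193, E = 193/4 = 48.25
(41 - 48.25)^2 / 48.25 = 52.5625 / 48.25 = 841/772 ≈ 1.089378
(26 - 48.25)^2 / 48.25 = 495.0625 / 48.25 = 7921/772 ≈ 10.260363
(53 - 48.25)^2 / 48.25 = 22.5625 / 48.25 = 361/772 ≈ 0.467617
(73 - 48.25)^2 / 48.25 = 612.5625 / 48.25 = 9801/772 ≈ 12.695596
chi2 = 4731/193 ≈ 24.512953

24.5130


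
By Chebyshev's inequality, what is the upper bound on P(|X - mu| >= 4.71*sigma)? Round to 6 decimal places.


P <= 1/k^2
k^2 = 4.71^2 = 22.1841
1/k^2 = 1 / 22.1841 ≈ 0.04507733

0.045077


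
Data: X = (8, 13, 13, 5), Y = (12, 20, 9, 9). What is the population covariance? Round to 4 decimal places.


Cov = (1/n)*sum((xi-xbar)(yi-ybar))
n = 4, xbar = 39/4 = 9.75, ybar = 50/4 = 12.5
sum((xi-xbar)(yi-ybar)) = 30.5
Cov = 30.5 / 4 = 7.625

7.6250


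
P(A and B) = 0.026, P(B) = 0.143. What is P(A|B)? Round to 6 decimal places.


P(A|B) = P(A and B) / P(B) = 0.026 / 0.143 = 2/11 ≈ 0.18181818

0.181818


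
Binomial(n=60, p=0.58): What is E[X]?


E[X] = n*p = 60 * 0.58 = 34.8

34.8


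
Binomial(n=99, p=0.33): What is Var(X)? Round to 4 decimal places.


Var = n*p*(1-p) = 99 * 0.33 * 0.67 = 21.8889

21.8889


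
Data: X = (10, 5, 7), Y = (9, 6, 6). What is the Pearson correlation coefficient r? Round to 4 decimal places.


r = sum((xi-xbar)(yi-ybar)) / sqrt(sum((xi-xbar)^2) * sum((yi-ybar)^2))
n = 3, xbar = 22/3 ≈ 7.333333, ybar = 21/3 = 7
Sxy = sum((xi-xbar)(yi-ybar)) = 8
Sxx = sum((xi-xbar)^2) = 38/3 ≈ 12.666667
Syy = sum((yi-ybar)^2) = 6
sqrt(Sxx*Syy) ≈ 8.717798
r = Sxy / sqrt(Sxx*Syy) = 8 / 8.717798 ≈ 0.917663

0.9177


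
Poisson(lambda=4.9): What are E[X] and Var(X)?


E[X] = Var(X) = lambda = 4.9

4.9, 4.9


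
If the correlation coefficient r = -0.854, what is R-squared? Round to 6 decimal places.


R^2 = r^2 = (-0.854)^2 = 0.729316

0.729316


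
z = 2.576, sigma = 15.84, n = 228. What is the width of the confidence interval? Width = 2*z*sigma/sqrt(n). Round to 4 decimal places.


width = 2*z*sigma/sqrt(n)
2*z*sigma = 2 * 2.576 * 15.84 = 81.60768
sqrt(228) ≈ 15.099669
width = 81.60768 / 15.099669 ≈ 5.404601

5.4046


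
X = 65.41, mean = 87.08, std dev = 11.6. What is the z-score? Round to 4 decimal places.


z = (X - mu) / sigma
X - mu = 65.41 - 87.08 = -21.67
z = -21.67 / 11.6 = -2167/1160 ≈ -1.868103

-1.8681


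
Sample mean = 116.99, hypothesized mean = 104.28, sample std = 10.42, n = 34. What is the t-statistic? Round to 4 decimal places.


t = (xbar - mu0) / (s/sqrt(n))
xbar - mu0 = 116.99 - 104.28 = 12.71
sqrt(34) ≈ 5.83095189
s/sqrt(n) = 10.42 / 5.83095189 ≈ 1.78701526
t = 12.71 / 1.78701526 ≈ 7.112418

7.1124


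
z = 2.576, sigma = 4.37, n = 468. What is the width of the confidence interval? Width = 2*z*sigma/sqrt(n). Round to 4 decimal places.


width = 2*z*sigma/sqrt(n)
2*z*sigma = 2 * 2.576 * 4.37 = 22.51424
sqrt(468) ≈ 21.633308
width = 22.51424 / 21.633308 ≈ 1.040721

1.0407


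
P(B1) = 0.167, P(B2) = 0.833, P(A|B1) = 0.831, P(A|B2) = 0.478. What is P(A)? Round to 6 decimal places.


P(A) = P(A|B1)*P(B1) + P(A|B2)*P(B2)
P(A|B1)*P(B1) = 0.831 * 0.167 = 0.138777
P(A|B2)*P(B2) = 0.478 * 0.833 = 0.398174
P(A) = 0.138777 + 0.398174 = 0.536951

0.536951


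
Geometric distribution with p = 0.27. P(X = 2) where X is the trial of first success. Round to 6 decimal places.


P = (1-p)^(k-1) * p
(1-p)^(k-1) = 0.73^1 = 0.73
P = 0.73 * 0.27 = 0.1971

0.197100


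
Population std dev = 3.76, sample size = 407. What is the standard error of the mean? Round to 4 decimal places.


SE = sigma / sqrt(n)
sqrt(407) ≈ 20.174241
SE = 3.76 / 20.174241 ≈ 0.186376

0.1864


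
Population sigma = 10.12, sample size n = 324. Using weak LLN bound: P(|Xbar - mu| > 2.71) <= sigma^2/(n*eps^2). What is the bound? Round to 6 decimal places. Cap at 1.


bound = min(1, sigma^2/(n*eps^2))
sigma^2 = 10.12^2 = 102.4144
n*eps^2 = 324 * 2.71^2 = 324 * 7.3441 = 2379.4884
sigma^2/(n*eps^2) = 102.4144 / 2379.4884 ≈ 0.04304051

0.043041


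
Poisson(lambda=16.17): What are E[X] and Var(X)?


E[X] = Var(X) = lambda = 16.17

16.17, 16.17


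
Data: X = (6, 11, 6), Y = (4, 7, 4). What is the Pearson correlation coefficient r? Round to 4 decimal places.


r = sum((xi-xbar)(yi-ybar)) / sqrt(sum((xi-xbar)^2) * sum((yi-ybar)^2))
n = 3, xbar = 23/3 ≈ 7.666667, ybar = 15/3 = 5
Sxy = sum((xi-xbar)(yi-ybar)) = 10
Sxx = sum((xi-xbar)^2) = 50/3 ≈ 16.666667
Syy = sum((yi-ybar)^2) = 6
sqrt(Sxx*Syy) = 10
r = Sxy / sqrt(Sxx*Syy) = 10 / 10 = 1

1.0000


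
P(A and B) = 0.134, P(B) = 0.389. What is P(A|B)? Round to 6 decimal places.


P(A|B) = P(A and B) / P(B) = 0.134 / 0.389 = 134/389 ≈ 0.34447301

0.344473


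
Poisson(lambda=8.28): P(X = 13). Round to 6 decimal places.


P = e^(-lam) * lam^k / k!
e^(-8.28) ≈ 0.0002535372
lam^k = 8.28^13 ≈ 859793936844.699792
k! = 13! = 6227020800
P = 0.0002535372 * 859793936844.699792 / 6227020800 ≈ 0.035007

0.035007


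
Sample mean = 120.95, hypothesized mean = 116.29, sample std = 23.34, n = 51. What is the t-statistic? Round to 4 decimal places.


t = (xbar - mu0) / (s/sqrt(n))
xbar - mu0 = 120.95 - 116.29 = 4.66
sqrt(51) ≈ 7.14142843
s/sqrt(n) = 23.34 / 7.14142843 ≈ 3.26825372
t = 4.66 / 3.26825372 ≈ 1.425838

1.4258


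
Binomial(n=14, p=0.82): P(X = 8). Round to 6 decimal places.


P = C(n,k) * p^k * (1-p)^(n-k)
C(14,8) = 3003
p^k = 0.82^8 ≈ 0.2044141
(1-p)^(n-k) = 0.18^6 ≈ 0.00003401222
P = 3003 * 0.2044141 * 0.00003401222 ≈ 0.020879

0.020879


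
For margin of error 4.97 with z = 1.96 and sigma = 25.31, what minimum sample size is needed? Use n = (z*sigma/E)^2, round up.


z*sigma/E = 1.96 * 25.31 / 4.97 = 17717/1775 ≈ 9.981408
(z*sigma/E)^2 ≈ 99.628515
round up: n = 100

100


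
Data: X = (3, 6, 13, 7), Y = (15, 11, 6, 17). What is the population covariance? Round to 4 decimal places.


Cov = (1/n)*sum((xi-xbar)(yi-ybar))
n = 4, xbar = 29/4 = 7.25, ybar = 49/4 = 12.25
sum((xi-xbar)(yi-ybar)) = -47.25
Cov = -47.25 / 4 = -11.8125

-11.8125


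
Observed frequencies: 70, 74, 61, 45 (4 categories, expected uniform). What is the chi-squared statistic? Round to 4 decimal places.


chi2 = sum((O-E)^2/E), E = total/4
total = 250, E = 250/4 = 62.5
(70 - 62.5)^2 / 62.5 = 56.25 / 62.5 = 0.9
(74 - 62.5)^2 / 62.5 = 132.25 / 62.5 = 2.116
(61 - 62.5)^2 / 62.5 = 2.25 / 62.5 = 0.036
(45 - 62.5)^2 / 62.5 = 306.25 / 62.5 = 4.9
chi2 = 7.952

7.9520


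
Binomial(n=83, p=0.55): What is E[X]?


E[X] = n*p = 83 * 0.55 = 45.65

45.65


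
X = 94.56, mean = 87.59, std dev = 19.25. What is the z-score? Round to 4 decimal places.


z = (X - mu) / sigma
X - mu = 94.56 - 87.59 = 6.97
z = 6.97 / 19.25 = 697/1925 ≈ 0.362078

0.3621


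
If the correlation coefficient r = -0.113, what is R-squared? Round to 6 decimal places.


R^2 = r^2 = (-0.113)^2 = 0.012769

0.012769


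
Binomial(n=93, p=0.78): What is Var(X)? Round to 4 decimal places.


Var = n*p*(1-p) = 93 * 0.78 * 0.22 = 15.9588

15.9588


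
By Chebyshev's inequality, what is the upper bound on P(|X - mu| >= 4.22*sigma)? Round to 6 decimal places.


P <= 1/k^2
k^2 = 4.22^2 = 17.8084
1/k^2 = 1 / 17.8084 ≈ 0.05615328

0.056153


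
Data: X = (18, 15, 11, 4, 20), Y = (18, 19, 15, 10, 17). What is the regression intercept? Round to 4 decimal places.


a = ybar - b*xbar, where b = sum((xi-xbar)(yi-ybar)) / sum((xi-xbar)^2)
n = 5, xbar = 68/5 = 13.6, ybar = 79/5 = 15.8
Sxy = sum((xi-xbar)(yi-ybar)) = 79.6
Sxx = sum((xi-xbar)^2) = 161.2
b = Sxy / Sxx = 199/403 ≈ 0.493797
a = 15.8 - 0.493797 * 13.6 = 3661/403 ≈ 9.084367

9.0844


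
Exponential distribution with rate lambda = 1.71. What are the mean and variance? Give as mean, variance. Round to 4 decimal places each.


mean = 1/lam, var = 1/lam^2
mean = 1 / 1.71 = 100/171 ≈ 0.584795
lam^2 = 1.71^2 = 2.9241
var = 1 / 2.9241 ≈ 0.341986

0.5848, 0.3420


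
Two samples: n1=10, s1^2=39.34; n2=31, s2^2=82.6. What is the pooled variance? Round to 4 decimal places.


sp^2 = ((n1-1)*s1^2 + (n2-1)*s2^2)/(n1+n2-2)
(n1-1)*s1^2 = 9 * 39.34 = 354.06
(n2-1)*s2^2 = 30 * 82.6 = 2478
numerator = 354.06 + 2478 = 2832.06
n1+n2-2 = 39
sp^2 = 2832.06 / 39 = 47201/650 ≈ 72.616923

72.6169


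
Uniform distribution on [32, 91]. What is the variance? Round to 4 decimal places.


Var = (b-a)^2 / 12
(b-a)^2 = (91 - 32)^2 = 3481
Var = 3481/12 ≈ 290.083333

290.0833


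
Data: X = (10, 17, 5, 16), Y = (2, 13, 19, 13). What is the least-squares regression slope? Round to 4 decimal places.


b = sum((xi-xbar)(yi-ybar)) / sum((xi-xbar)^2)
n = 4, xbar = 48/4 = 12, ybar = 47/4 = 11.75
Sxy = sum((xi-xbar)(yi-ybar)) = -20
Sxx = sum((xi-xbar)^2) = 94
b = Sxy / Sxx = -10/47 ≈ -0.212766

-0.2128


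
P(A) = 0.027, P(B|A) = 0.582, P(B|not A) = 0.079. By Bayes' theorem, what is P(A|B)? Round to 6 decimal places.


P(A|B) = P(B|A)*P(A) / P(B), P(B) = P(B|A)*P(A) + P(B|not A)*P(not A)
P(B|A)*P(A) = 0.582 * 0.027 = 0.015714
P(B|not A)*P(not A) = 0.079 * 0.973 = 0.076867
P(B) = 0.015714 + 0.076867 = 0.092581
P(A|B) = 0.015714 / 0.092581 ≈ 0.16973245

0.169732


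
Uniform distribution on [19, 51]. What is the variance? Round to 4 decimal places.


Var = (b-a)^2 / 12
(b-a)^2 = (51 - 19)^2 = 1024
Var = 1024/12 ≈ 85.333333

85.3333


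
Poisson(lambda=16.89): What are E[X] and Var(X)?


E[X] = Var(X) = lambda = 16.89

16.89, 16.89


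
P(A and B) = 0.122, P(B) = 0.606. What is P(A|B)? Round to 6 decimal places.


P(A|B) = P(A and B) / P(B) = 0.122 / 0.606 = 61/303 ≈ 0.20132013

0.201320


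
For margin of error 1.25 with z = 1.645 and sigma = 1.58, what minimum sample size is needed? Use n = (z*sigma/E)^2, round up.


z*sigma/E = 1.645 * 1.58 / 1.25 = 2.07928
(z*sigma/E)^2 ≈ 4.323405
round up: n = 5

5


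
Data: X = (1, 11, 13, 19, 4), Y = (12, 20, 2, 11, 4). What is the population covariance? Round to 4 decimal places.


Cov = (1/n)*sum((xi-xbar)(yi-ybar))
n = 5, xbar = 48/5 = 9.6, ybar = 49/5 = 9.8
sum((xi-xbar)(yi-ybar)) = 12.6
Cov = 12.6 / 5 = 2.52

2.5200


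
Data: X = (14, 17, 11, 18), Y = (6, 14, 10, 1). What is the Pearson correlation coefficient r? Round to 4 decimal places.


r = sum((xi-xbar)(yi-ybar)) / sqrt(sum((xi-xbar)^2) * sum((yi-ybar)^2))
n = 4, xbar = 60/4 = 15, ybar = 31/4 = 7.75
Sxy = sum((xi-xbar)(yi-ybar)) = -15
Sxx = sum((xi-xbar)^2) = 30
Syy = sum((yi-ybar)^2) = 92.75
sqrt(Sxx*Syy) ≈ 52.749408
r = Sxy / sqrt(Sxx*Syy) = -15 / 52.749408 ≈ -0.284363

-0.2844


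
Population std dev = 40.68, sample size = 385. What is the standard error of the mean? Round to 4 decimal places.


SE = sigma / sqrt(n)
sqrt(385) ≈ 19.621417
SE = 40.68 / 19.621417 ≈ 2.073245

2.0732


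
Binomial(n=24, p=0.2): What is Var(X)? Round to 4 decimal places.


Var = n*p*(1-p) = 24 * 0.2 * 0.8 = 3.84

3.8400


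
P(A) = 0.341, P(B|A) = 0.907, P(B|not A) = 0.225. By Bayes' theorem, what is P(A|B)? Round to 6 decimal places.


P(A|B) = P(B|A)*P(A) / P(B), P(B) = P(B|A)*P(A) + P(B|not A)*P(not A)
P(B|A)*P(A) = 0.907 * 0.341 = 0.309287
P(B|not A)*P(not A) = 0.225 * 0.659 = 0.148275
P(B) = 0.309287 + 0.148275 = 0.457562
P(A|B) = 0.309287 / 0.457562 ≈ 0.67594555

0.675946


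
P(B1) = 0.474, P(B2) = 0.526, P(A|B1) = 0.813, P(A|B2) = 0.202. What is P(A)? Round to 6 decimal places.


P(A) = P(A|B1)*P(B1) + P(A|B2)*P(B2)
P(A|B1)*P(B1) = 0.813 * 0.474 = 0.385362
P(A|B2)*P(B2) = 0.202 * 0.526 = 0.106252
P(A) = 0.385362 + 0.106252 = 0.491614

0.491614


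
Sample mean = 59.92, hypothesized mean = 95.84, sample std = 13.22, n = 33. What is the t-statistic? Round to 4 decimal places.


t = (xbar - mu0) / (s/sqrt(n))
xbar - mu0 = 59.92 - 95.84 = -35.92
sqrt(33) ≈ 5.74456265
s/sqrt(n) = 13.22 / 5.74456265 ≈ 2.30130661
t = -35.92 / 2.30130661 ≈ -15.608524

-15.6085


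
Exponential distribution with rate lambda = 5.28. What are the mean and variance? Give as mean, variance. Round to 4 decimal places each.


mean = 1/lam, var = 1/lam^2
mean = 1 / 5.28 = 25/132 ≈ 0.189394
lam^2 = 5.28^2 = 27.8784
var = 1 / 27.8784 ≈ 0.035870

0.1894, 0.0359


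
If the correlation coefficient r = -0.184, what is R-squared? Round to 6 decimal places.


R^2 = r^2 = (-0.184)^2 = 0.033856

0.033856


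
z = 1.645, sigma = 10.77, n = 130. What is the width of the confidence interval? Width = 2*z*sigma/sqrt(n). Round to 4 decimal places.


width = 2*z*sigma/sqrt(n)
2*z*sigma = 2 * 1.645 * 10.77 = 35.4333
sqrt(130) ≈ 11.401754
width = 35.4333 / 11.401754 ≈ 3.107706

3.1077


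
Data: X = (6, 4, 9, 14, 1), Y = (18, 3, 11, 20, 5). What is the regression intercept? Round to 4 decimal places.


a = ybar - b*xbar, where b = sum((xi-xbar)(yi-ybar)) / sum((xi-xbar)^2)
n = 5, xbar = 34/5 = 6.8, ybar = 57/5 = 11.4
Sxy = sum((xi-xbar)(yi-ybar)) = 116.4
Sxx = sum((xi-xbar)^2) = 98.8
b = Sxy / Sxx = 291/247 ≈ 1.178138
a = 11.4 - 1.178138 * 6.8 = 837/247 ≈ 3.388664

3.3887


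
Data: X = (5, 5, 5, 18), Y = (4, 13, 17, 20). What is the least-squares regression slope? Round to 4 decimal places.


b = sum((xi-xbar)(yi-ybar)) / sum((xi-xbar)^2)
n = 4, xbar = 33/4 = 8.25, ybar = 54/4 = 13.5
Sxy = sum((xi-xbar)(yi-ybar)) = 84.5
Sxx = sum((xi-xbar)^2) = 126.75
b = Sxy / Sxx = 2/3 ≈ 0.666667

0.6667


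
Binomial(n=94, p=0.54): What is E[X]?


E[X] = n*p = 94 * 0.54 = 50.76

50.76


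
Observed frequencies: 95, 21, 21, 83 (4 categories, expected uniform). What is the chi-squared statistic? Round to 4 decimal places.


chi2 = sum((O-E)^2/E), E = total/4
total = 220, E = 220/4 = 55
(95 - 55)^2 / 55 = 1600 / 55 = 320/11 ≈ 29.090909
(21 - 55)^2 / 55 = 1156 / 55 = 1156/55 ≈ 21.018182
(21 - 55)^2 / 55 = 1156 / 55 = 1156/55 ≈ 21.018182
(83 - 55)^2 / 55 = 784 / 55 = 784/55 ≈ 14.254545
chi2 = 4696/55 ≈ 85.381818

85.3818


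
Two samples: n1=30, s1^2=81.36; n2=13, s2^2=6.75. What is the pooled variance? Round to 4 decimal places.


sp^2 = ((n1-1)*s1^2 + (n2-1)*s2^2)/(n1+n2-2)
(n1-1)*s1^2 = 29 * 81.36 = 2359.44
(n2-1)*s2^2 = 12 * 6.75 = 81
numerator = 2359.44 + 81 = 2440.44
n1+n2-2 = 41
sp^2 = 2440.44 / 41 = 61011/1025 ≈ 59.522927

59.5229


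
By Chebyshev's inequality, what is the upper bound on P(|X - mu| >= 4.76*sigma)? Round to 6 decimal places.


P <= 1/k^2
k^2 = 4.76^2 = 22.6576
1/k^2 = 1 / 22.6576 ≈ 0.04413530

0.044135


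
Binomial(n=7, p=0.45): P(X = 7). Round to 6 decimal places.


P = C(n,k) * p^k * (1-p)^(n-k)
C(7,7) = 1
p^k = 0.45^7 ≈ 0.003736695
(1-p)^(n-k) = 0.55^0 = 1
P = 1 * 0.003736695 * 1 ≈ 0.003737

0.003737


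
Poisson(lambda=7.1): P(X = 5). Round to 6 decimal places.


P = e^(-lam) * lam^k / k!
e^(-7.1) ≈ 0.0008251049
lam^k = 7.1^5 = 18042.29351
k! = 5! = 120
P = 0.0008251049 * 18042.29351 / 120 ≈ 0.124057

0.124057


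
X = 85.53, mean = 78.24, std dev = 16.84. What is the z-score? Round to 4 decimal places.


z = (X - mu) / sigma
X - mu = 85.53 - 78.24 = 7.29
z = 7.29 / 16.84 = 729/1684 ≈ 0.432898

0.4329


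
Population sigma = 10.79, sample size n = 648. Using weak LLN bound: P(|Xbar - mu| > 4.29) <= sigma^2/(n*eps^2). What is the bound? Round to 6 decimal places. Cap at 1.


bound = min(1, sigma^2/(n*eps^2))
sigma^2 = 10.79^2 = 116.4241
n*eps^2 = 648 * 4.29^2 = 648 * 18.4041 = 11925.8568
sigma^2/(n*eps^2) = 116.4241 / 11925.8568 ≈ 0.00976233

0.009762


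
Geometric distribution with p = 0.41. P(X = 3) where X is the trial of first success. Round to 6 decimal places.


P = (1-p)^(k-1) * p
(1-p)^(k-1) = 0.59^2 = 0.3481
P = 0.3481 * 0.41 = 0.142721

0.142721


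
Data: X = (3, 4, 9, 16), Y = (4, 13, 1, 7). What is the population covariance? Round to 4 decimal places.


Cov = (1/n)*sum((xi-xbar)(yi-ybar))
n = 4, xbar = 32/4 = 8, ybar = 25/4 = 6.25
sum((xi-xbar)(yi-ybar)) = -15
Cov = -15 / 4 = -3.75

-3.7500


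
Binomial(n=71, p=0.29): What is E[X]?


E[X] = n*p = 71 * 0.29 = 20.59

20.59


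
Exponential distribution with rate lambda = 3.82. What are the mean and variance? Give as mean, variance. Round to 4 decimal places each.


mean = 1/lam, var = 1/lam^2
mean = 1 / 3.82 = 50/191 ≈ 0.261780
lam^2 = 3.82^2 = 14.5924
var = 1 / 14.5924 ≈ 0.068529

0.2618, 0.0685


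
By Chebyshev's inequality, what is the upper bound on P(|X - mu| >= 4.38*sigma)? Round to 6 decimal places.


P <= 1/k^2
k^2 = 4.38^2 = 19.1844
1/k^2 = 1 / 19.1844 ≈ 0.05212569

0.052126


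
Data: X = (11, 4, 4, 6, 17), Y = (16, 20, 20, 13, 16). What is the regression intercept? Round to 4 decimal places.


a = ybar - b*xbar, where b = sum((xi-xbar)(yi-ybar)) / sum((xi-xbar)^2)
n = 5, xbar = 42/5 = 8.4, ybar = 85/5 = 17
Sxy = sum((xi-xbar)(yi-ybar)) = -28
Sxx = sum((xi-xbar)^2) = 125.2
b = Sxy / Sxx = -70/313 ≈ -0.223642
a = 17 - (-0.223642) * 8.4 = 5909/313 ≈ 18.878594

18.8786


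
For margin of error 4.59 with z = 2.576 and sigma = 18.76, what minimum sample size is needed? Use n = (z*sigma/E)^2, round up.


z*sigma/E = 2.576 * 18.76 / 4.59 ≈ 10.528488
(z*sigma/E)^2 ≈ 110.849060
round up: n = 111

111


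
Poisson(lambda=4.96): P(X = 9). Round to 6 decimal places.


P = e^(-lam) * lam^k / k!
e^(-4.96) ≈ 0.007012928
lam^k = 4.96^9 ≈ 1816916.999979
k! = 9! = 362880
P = 0.007012928 * 1816916.999979 / 362880 ≈ 0.035113

0.035113


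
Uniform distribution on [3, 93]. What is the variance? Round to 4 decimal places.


Var = (b-a)^2 / 12
(b-a)^2 = (93 - 3)^2 = 8100
Var = 8100/12 = 675

675.0000


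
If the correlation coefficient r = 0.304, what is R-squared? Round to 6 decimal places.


R^2 = r^2 = (0.304)^2 = 0.092416

0.092416


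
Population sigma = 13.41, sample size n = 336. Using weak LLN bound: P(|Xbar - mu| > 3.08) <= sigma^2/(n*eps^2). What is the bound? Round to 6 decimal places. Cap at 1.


bound = min(1, sigma^2/(n*eps^2))
sigma^2 = 13.41^2 = 179.8281
n*eps^2 = 336 * 3.08^2 = 336 * 9.4864 = 3187.4304
sigma^2/(n*eps^2) = 179.8281 / 3187.4304 ≈ 0.05641789

0.056418


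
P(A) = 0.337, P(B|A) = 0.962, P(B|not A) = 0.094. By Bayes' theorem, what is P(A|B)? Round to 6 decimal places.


P(A|B) = P(B|A)*P(A) / P(B), P(B) = P(B|A)*P(A) + P(B|not A)*P(not A)
P(B|A)*P(A) = 0.962 * 0.337 = 0.324194
P(B|not A)*P(not A) = 0.094 * 0.663 = 0.062322
P(B) = 0.324194 + 0.062322 = 0.386516
P(A|B) = 0.324194 / 0.386516 ≈ 0.83875959

0.838760


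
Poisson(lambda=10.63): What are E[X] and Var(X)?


E[X] = Var(X) = lambda = 10.63

10.63, 10.63


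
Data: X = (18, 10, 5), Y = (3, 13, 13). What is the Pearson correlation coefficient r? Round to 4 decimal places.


r = sum((xi-xbar)(yi-ybar)) / sqrt(sum((xi-xbar)^2) * sum((yi-ybar)^2))
n = 3, xbar = 33/3 = 11, ybar = 29/3 ≈ 9.666667
Sxy = sum((xi-xbar)(yi-ybar)) = -70
Sxx = sum((xi-xbar)^2) = 86
Syy = sum((yi-ybar)^2) = 200/3 ≈ 66.666667
sqrt(Sxx*Syy) ≈ 75.718778
r = Sxy / sqrt(Sxx*Syy) = -70 / 75.718778 ≈ -0.924473

-0.9245


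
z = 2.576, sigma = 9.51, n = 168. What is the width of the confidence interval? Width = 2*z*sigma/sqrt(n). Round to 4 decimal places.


width = 2*z*sigma/sqrt(n)
2*z*sigma = 2 * 2.576 * 9.51 = 48.99552
sqrt(168) ≈ 12.961481
width = 48.99552 / 12.961481 ≈ 3.780086

3.7801


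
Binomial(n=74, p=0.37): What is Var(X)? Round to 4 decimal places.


Var = n*p*(1-p) = 74 * 0.37 * 0.63 = 17.2494

17.2494


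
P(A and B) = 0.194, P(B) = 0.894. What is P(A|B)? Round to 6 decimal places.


P(A|B) = P(A and B) / P(B) = 0.194 / 0.894 = 97/447 ≈ 0.21700224

0.217002


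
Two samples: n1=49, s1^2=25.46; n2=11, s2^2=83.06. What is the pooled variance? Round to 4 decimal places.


sp^2 = ((n1-1)*s1^2 + (n2-1)*s2^2)/(n1+n2-2)
(n1-1)*s1^2 = 48 * 25.46 = 1222.08
(n2-1)*s2^2 = 10 * 83.06 = 830.6
numerator = 1222.08 + 830.6 = 2052.68
n1+n2-2 = 58
sp^2 = 2052.68 / 58 = 51317/1450 ≈ 35.391034

35.3910


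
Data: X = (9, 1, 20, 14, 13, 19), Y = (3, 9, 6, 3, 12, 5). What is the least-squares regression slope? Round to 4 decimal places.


b = sum((xi-xbar)(yi-ybar)) / sum((xi-xbar)^2)
n = 6, xbar = 76/6 = 38/3 ≈ 12.666667, ybar = 38/6 = 19/3 ≈ 6.333333
Sxy = sum((xi-xbar)(yi-ybar)) = -97/3 ≈ -32.333333
Sxx = sum((xi-xbar)^2) = 736/3 ≈ 245.333333
b = Sxy / Sxx = -97/736 ≈ -0.131793

-0.1318


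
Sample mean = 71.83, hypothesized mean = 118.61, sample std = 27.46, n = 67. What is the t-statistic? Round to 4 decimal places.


t = (xbar - mu0) / (s/sqrt(n))
xbar - mu0 = 71.83 - 118.61 = -46.78
sqrt(67) ≈ 8.18535277
s/sqrt(n) = 27.46 / 8.18535277 ≈ 3.35477294
t = -46.78 / 3.35477294 ≈ -13.944312

-13.9443


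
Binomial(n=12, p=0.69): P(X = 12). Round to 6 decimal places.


P = C(n,k) * p^k * (1-p)^(n-k)
C(12,12) = 1
p^k = 0.69^12 ≈ 0.01164633
(1-p)^(n-k) = 0.31^0 = 1
P = 1 * 0.01164633 * 1 ≈ 0.011646

0.011646


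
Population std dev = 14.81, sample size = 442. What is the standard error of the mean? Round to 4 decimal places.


SE = sigma / sqrt(n)
sqrt(442) ≈ 21.023796
SE = 14.81 / 21.023796 ≈ 0.704440

0.7044


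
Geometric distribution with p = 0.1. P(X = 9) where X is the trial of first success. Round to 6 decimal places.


P = (1-p)^(k-1) * p
(1-p)^(k-1) = 0.9^8 ≈ 0.4304672
P = 0.4304672 * 0.1 ≈ 0.04304672

0.043047


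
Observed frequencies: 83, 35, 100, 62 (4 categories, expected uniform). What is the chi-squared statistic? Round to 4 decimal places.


chi2 = sum((O-E)^2/E), E = total/4
total = 280, E = 280/4 = 70
(83 - 70)^2 / 70 = 169 / 70 = 169/70 ≈ 2.414286
(35 - 70)^2 / 70 = 1225 / 70 = 17.5
(100 - 70)^2 / 70 = 900 / 70 = 90/7 ≈ 12.857143
(62 - 70)^2 / 70 = 64 / 70 = 32/35 ≈ 0.914286
chi2 = 1179/35 ≈ 33.685714

33.6857


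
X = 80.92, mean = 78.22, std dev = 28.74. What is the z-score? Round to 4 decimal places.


z = (X - mu) / sigma
X - mu = 80.92 - 78.22 = 2.7
z = 2.7 / 28.74 = 45/479 ≈ 0.093946

0.0939


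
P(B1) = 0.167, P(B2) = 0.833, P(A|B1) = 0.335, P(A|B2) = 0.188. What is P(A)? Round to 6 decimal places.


P(A) = P(A|B1)*P(B1) + P(A|B2)*P(B2)
P(A|B1)*P(B1) = 0.335 * 0.167 = 0.055945
P(A|B2)*P(B2) = 0.188 * 0.833 = 0.156604
P(A) = 0.055945 + 0.156604 = 0.212549

0.212549


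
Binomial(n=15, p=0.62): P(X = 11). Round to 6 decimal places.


P = C(n,k) * p^k * (1-p)^(n-k)
C(15,11) = 1365
p^k = 0.62^11 ≈ 0.005203656
(1-p)^(n-k) = 0.38^4 = 0.02085136
P = 1365 * 0.005203656 * 0.02085136 ≈ 0.148107

0.148107


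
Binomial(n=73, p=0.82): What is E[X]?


E[X] = n*p = 73 * 0.82 = 59.86

59.86


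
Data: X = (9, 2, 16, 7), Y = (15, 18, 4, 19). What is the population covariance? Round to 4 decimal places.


Cov = (1/n)*sum((xi-xbar)(yi-ybar))
n = 4, xbar = 34/4 = 8.5, ybar = 56/4 = 14
sum((xi-xbar)(yi-ybar)) = -108
Cov = -108 / 4 = -27

-27.0000


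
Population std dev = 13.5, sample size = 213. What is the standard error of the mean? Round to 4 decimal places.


SE = sigma / sqrt(n)
sqrt(213) ≈ 14.594520
SE = 13.5 / 14.594520 ≈ 0.925005

0.9250


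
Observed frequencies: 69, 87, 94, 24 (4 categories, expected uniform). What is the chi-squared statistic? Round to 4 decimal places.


chi2 = sum((O-E)^2/E), E = total/4
total = 274, E = 274/4 = 68.5
(69 - 68.5)^2 / 68.5 = 0.25 / 68.5 = 1/274 ≈ 0.003650
(87 - 68.5)^2 / 68.5 = 342.25 / 68.5 = 1369/274 ≈ 4.996350
(94 - 68.5)^2 / 68.5 = 650.25 / 68.5 = 2601/274 ≈ 9.492701
(24 - 68.5)^2 / 68.5 = 1980.25 / 68.5 = 7921/274 ≈ 28.908759
chi2 = 5946/137 ≈ 43.401460

43.4015


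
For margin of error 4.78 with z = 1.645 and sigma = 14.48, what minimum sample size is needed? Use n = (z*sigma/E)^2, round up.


z*sigma/E = 1.645 * 14.48 / 4.78 ≈ 4.983180
(z*sigma/E)^2 ≈ 24.832082
round up: n = 25

25


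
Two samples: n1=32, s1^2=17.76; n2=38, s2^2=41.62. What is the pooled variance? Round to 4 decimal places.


sp^2 = ((n1-1)*s1^2 + (n2-1)*s2^2)/(n1+n2-2)
(n1-1)*s1^2 = 31 * 17.76 = 550.56
(n2-1)*s2^2 = 37 * 41.62 = 1539.94
numerator = 550.56 + 1539.94 = 2090.5
n1+n2-2 = 68
sp^2 = 2090.5 / 68 = 4181/136 ≈ 30.742647

30.7426


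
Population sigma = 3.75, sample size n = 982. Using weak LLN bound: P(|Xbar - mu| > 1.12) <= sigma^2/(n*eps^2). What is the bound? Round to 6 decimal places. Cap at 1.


bound = min(1, sigma^2/(n*eps^2))
sigma^2 = 3.75^2 = 14.0625
n*eps^2 = 982 * 1.12^2 = 982 * 1.2544 = 1231.8208
sigma^2/(n*eps^2) = 14.0625 / 1231.8208 ≈ 0.01141603

0.011416


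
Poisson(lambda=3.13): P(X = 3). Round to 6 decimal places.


P = e^(-lam) * lam^k / k!
e^(-3.13) ≈ 0.04371780
lam^k = 3.13^3 = 30.664297
k! = 3! = 6
P = 0.04371780 * 30.664297 / 6 ≈ 0.223429

0.223429


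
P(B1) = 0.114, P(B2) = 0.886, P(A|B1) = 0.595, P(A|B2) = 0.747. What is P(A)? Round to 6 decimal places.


P(A) = P(A|B1)*P(B1) + P(A|B2)*P(B2)
P(A|B1)*P(B1) = 0.595 * 0.114 = 0.06783
P(A|B2)*P(B2) = 0.747 * 0.886 = 0.661842
P(A) = 0.06783 + 0.661842 = 0.729672

0.729672


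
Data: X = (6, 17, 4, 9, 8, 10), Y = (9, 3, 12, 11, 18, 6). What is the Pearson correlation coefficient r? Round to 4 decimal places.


r = sum((xi-xbar)(yi-ybar)) / sqrt(sum((xi-xbar)^2) * sum((yi-ybar)^2))
n = 6, xbar = 54/6 = 9, ybar = 59/6 ≈ 9.833333
Sxy = sum((xi-xbar)(yi-ybar)) = -75
Sxx = sum((xi-xbar)^2) = 100
Syy = sum((yi-ybar)^2) = 809/6 ≈ 134.833333
sqrt(Sxx*Syy) ≈ 116.117756
r = Sxy / sqrt(Sxx*Syy) = -75 / 116.117756 ≈ -0.645896

-0.6459


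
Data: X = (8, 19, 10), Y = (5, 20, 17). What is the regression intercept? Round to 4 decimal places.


a = ybar - b*xbar, where b = sum((xi-xbar)(yi-ybar)) / sum((xi-xbar)^2)
n = 3, xbar = 37/3 ≈ 12.333333, ybar = 42/3 = 14
Sxy = sum((xi-xbar)(yi-ybar)) = 72
Sxx = sum((xi-xbar)^2) = 206/3 ≈ 68.666667
b = Sxy / Sxx = 108/103 ≈ 1.048544
a = 14 - 1.048544 * 12.333333 = 110/103 ≈ 1.067961

1.0680


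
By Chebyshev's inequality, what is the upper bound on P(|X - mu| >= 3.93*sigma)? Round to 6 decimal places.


P <= 1/k^2
k^2 = 3.93^2 = 15.4449
1/k^2 = 1 / 15.4449 ≈ 0.06474629

0.064746


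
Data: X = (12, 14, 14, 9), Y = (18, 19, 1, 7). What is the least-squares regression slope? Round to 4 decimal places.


b = sum((xi-xbar)(yi-ybar)) / sum((xi-xbar)^2)
n = 4, xbar = 49/4 = 12.25, ybar = 45/4 = 11.25
Sxy = sum((xi-xbar)(yi-ybar)) = 7.75
Sxx = sum((xi-xbar)^2) = 16.75
b = Sxy / Sxx = 31/67 ≈ 0.462687

0.4627


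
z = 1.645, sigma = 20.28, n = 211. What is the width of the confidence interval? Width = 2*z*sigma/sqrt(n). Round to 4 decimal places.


width = 2*z*sigma/sqrt(n)
2*z*sigma = 2 * 1.645 * 20.28 = 66.7212
sqrt(211) ≈ 14.525839
width = 66.7212 / 14.525839 ≈ 4.593277

4.5933


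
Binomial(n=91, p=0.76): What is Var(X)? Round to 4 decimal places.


Var = n*p*(1-p) = 91 * 0.76 * 0.24 = 16.5984

16.5984


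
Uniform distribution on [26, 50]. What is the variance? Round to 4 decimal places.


Var = (b-a)^2 / 12
(b-a)^2 = (50 - 26)^2 = 576
Var = 576/12 = 48

48.0000


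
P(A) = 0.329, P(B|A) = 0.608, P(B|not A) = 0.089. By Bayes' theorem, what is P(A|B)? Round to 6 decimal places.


P(A|B) = P(B|A)*P(A) / P(B), P(B) = P(B|A)*P(A) + P(B|not A)*P(not A)
P(B|A)*P(A) = 0.608 * 0.329 = 0.200032
P(B|not A)*P(not A) = 0.089 * 0.671 = 0.059719
P(B) = 0.200032 + 0.059719 = 0.259751
P(A|B) = 0.200032 / 0.259751 ≈ 0.77009136

0.770091


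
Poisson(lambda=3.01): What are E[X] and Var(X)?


E[X] = Var(X) = lambda = 3.01

3.01, 3.01


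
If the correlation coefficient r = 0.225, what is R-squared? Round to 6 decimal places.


R^2 = r^2 = (0.225)^2 = 0.050625

0.050625


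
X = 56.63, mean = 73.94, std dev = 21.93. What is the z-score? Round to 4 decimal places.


z = (X - mu) / sigma
X - mu = 56.63 - 73.94 = -17.31
z = -17.31 / 21.93 = -577/731 ≈ -0.789330

-0.7893


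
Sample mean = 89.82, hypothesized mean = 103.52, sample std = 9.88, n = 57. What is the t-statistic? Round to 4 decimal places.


t = (xbar - mu0) / (s/sqrt(n))
xbar - mu0 = 89.82 - 103.52 = -13.7
sqrt(57) ≈ 7.54983444
s/sqrt(n) = 9.88 / 7.54983444 ≈ 1.30863797
t = -13.7 / 1.30863797 ≈ -10.468900

-10.4689


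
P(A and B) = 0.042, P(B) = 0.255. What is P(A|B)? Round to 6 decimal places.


P(A|B) = P(A and B) / P(B) = 0.042 / 0.255 = 14/85 ≈ 0.16470588

0.164706


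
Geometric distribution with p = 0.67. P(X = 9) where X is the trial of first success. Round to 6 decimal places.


P = (1-p)^(k-1) * p
(1-p)^(k-1) = 0.33^8 ≈ 0.0001406409
P = 0.0001406409 * 0.67 ≈ 0.00009422938

0.000094


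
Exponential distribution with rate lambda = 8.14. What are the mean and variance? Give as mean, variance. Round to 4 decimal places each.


mean = 1/lam, var = 1/lam^2
mean = 1 / 8.14 = 50/407 ≈ 0.122850
lam^2 = 8.14^2 = 66.2596
var = 1 / 66.2596 ≈ 0.015092

0.1229, 0.0151


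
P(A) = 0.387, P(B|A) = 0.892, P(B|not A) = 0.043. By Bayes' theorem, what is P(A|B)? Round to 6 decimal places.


P(A|B) = P(B|A)*P(A) / P(B), P(B) = P(B|A)*P(A) + P(B|not A)*P(not A)
P(B|A)*P(A) = 0.892 * 0.387 = 0.345204
P(B|not A)*P(not A) = 0.043 * 0.613 = 0.026359
P(B) = 0.345204 + 0.026359 = 0.371563
P(A|B) = 0.345204 / 0.371563 = 8028/8641 ≈ 0.92905914

0.929059


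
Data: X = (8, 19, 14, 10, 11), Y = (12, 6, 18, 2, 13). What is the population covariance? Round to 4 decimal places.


Cov = (1/n)*sum((xi-xbar)(yi-ybar))
n = 5, xbar = 62/5 = 12.4, ybar = 51/5 = 10.2
sum((xi-xbar)(yi-ybar)) = -7.4
Cov = -7.4 / 5 = -1.48

-1.4800


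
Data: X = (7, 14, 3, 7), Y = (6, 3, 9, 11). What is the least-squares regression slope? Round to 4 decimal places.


b = sum((xi-xbar)(yi-ybar)) / sum((xi-xbar)^2)
n = 4, xbar = 31/4 = 7.75, ybar = 29/4 = 7.25
Sxy = sum((xi-xbar)(yi-ybar)) = -36.75
Sxx = sum((xi-xbar)^2) = 62.75
b = Sxy / Sxx = -147/251 ≈ -0.585657

-0.5857


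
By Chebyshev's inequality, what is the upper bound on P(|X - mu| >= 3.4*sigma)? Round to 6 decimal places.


P <= 1/k^2
k^2 = 3.4^2 = 11.56
1/k^2 = 1 / 11.56 = 25/289 ≈ 0.08650519

0.086505


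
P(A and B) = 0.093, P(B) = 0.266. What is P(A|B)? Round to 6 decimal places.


P(A|B) = P(A and B) / P(B) = 0.093 / 0.266 = 93/266 ≈ 0.34962406

0.349624


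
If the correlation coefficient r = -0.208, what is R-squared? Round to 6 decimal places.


R^2 = r^2 = (-0.208)^2 = 0.043264

0.043264


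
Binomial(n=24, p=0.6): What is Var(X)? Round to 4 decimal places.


Var = n*p*(1-p) = 24 * 0.6 * 0.4 = 5.76

5.7600


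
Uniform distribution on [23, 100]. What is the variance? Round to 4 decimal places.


Var = (b-a)^2 / 12
(b-a)^2 = (100 - 23)^2 = 5929
Var = 5929/12 ≈ 494.083333

494.0833


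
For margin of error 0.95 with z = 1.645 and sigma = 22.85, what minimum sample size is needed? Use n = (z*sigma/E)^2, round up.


z*sigma/E = 1.645 * 22.85 / 0.95 = 150353/3800 ≈ 39.566579
(z*sigma/E)^2 ≈ 1565.514170
round up: n = 1566

1566


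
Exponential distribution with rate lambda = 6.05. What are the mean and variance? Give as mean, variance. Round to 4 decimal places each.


mean = 1/lam, var = 1/lam^2
mean = 1 / 6.05 = 20/121 ≈ 0.165289
lam^2 = 6.05^2 = 36.6025
var = 1 / 36.6025 ≈ 0.027321

0.1653, 0.0273


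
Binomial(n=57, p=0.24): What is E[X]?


E[X] = n*p = 57 * 0.24 = 13.68

13.68


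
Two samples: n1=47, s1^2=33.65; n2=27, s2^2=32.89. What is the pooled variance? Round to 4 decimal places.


sp^2 = ((n1-1)*s1^2 + (n2-1)*s2^2)/(n1+n2-2)
(n1-1)*s1^2 = 46 * 33.65 = 1547.9
(n2-1)*s2^2 = 26 * 32.89 = 855.14
numerator = 1547.9 + 855.14 = 2403.04
n1+n2-2 = 72
sp^2 = 2403.04 / 72 = 15019/450 ≈ 33.375556

33.3756


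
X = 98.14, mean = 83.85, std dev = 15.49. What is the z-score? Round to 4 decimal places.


z = (X - mu) / sigma
X - mu = 98.14 - 83.85 = 14.29
z = 14.29 / 15.49 = 1429/1549 ≈ 0.922531

0.9225


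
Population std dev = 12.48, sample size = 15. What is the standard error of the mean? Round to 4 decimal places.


SE = sigma / sqrt(n)
sqrt(15) ≈ 3.872983
SE = 12.48 / 3.872983 ≈ 3.222322

3.2223


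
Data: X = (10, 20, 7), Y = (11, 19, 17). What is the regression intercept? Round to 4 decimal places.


a = ybar - b*xbar, where b = sum((xi-xbar)(yi-ybar)) / sum((xi-xbar)^2)
n = 3, xbar = 37/3 ≈ 12.333333, ybar = 47/3 ≈ 15.666667
Sxy = sum((xi-xbar)(yi-ybar)) = 88/3 ≈ 29.333333
Sxx = sum((xi-xbar)^2) = 278/3 ≈ 92.666667
b = Sxy / Sxx = 44/139 ≈ 0.316547
a = 15.666667 - 0.316547 * 12.333333 = 1635/139 ≈ 11.762590

11.7626


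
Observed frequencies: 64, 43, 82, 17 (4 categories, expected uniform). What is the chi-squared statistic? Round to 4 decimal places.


chi2 = sum((O-E)^2/E), E = total/4
total = 206, E = 206/4 = 51.5
(64 - 51.5)^2 / 51.5 = 156.25 / 51.5 = 625/206 ≈ 3.033981
(43 - 51.5)^2 / 51.5 = 72.25 / 51.5 = 289/206 ≈ 1.402913
(82 - 51.5)^2 / 51.5 = 930.25 / 51.5 = 3721/206 ≈ 18.063107
(17 - 51.5)^2 / 51.5 = 1190.25 / 51.5 = 4761/206 ≈ 23.111650
chi2 = 4698/103 ≈ 45.611650

45.6117


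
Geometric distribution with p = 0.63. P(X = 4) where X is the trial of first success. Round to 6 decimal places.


P = (1-p)^(k-1) * p
(1-p)^(k-1) = 0.37^3 = 0.050653
P = 0.050653 * 0.63 = 0.03191139

0.031911


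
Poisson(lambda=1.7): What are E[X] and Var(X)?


E[X] = Var(X) = lambda = 1.7

1.7, 1.7


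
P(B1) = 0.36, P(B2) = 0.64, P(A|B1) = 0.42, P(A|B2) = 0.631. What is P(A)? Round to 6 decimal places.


P(A) = P(A|B1)*P(B1) + P(A|B2)*P(B2)
P(A|B1)*P(B1) = 0.42 * 0.36 = 0.1512
P(A|B2)*P(B2) = 0.631 * 0.64 = 0.40384
P(A) = 0.1512 + 0.40384 = 0.55504

0.555040


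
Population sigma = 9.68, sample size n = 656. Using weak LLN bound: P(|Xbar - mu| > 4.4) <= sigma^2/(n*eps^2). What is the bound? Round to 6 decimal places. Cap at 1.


bound = min(1, sigma^2/(n*eps^2))
sigma^2 = 9.68^2 = 93.7024
n*eps^2 = 656 * 4.4^2 = 656 * 19.36 = 12700.16
sigma^2/(n*eps^2) = 93.7024 / 12700.16 ≈ 0.00737805

0.007378


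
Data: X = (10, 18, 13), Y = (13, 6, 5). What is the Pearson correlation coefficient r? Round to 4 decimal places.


r = sum((xi-xbar)(yi-ybar)) / sqrt(sum((xi-xbar)^2) * sum((yi-ybar)^2))
n = 3, xbar = 41/3 ≈ 13.666667, ybar = 24/3 = 8
Sxy = sum((xi-xbar)(yi-ybar)) = -25
Sxx = sum((xi-xbar)^2) = 98/3 ≈ 32.666667
Syy = sum((yi-ybar)^2) = 38
sqrt(Sxx*Syy) ≈ 35.232561
r = Sxy / sqrt(Sxx*Syy) = -25 / 35.232561 ≈ -0.709571

-0.7096


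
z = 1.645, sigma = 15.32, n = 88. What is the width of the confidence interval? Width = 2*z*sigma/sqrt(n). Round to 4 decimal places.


width = 2*z*sigma/sqrt(n)
2*z*sigma = 2 * 1.645 * 15.32 = 50.4028
sqrt(88) ≈ 9.380832
width = 50.4028 / 9.380832 ≈ 5.372957

5.3730


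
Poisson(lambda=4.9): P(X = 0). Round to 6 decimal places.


P = e^(-lam) * lam^k / k!
e^(-4.9) ≈ 0.007446583
lam^k = 4.9^0 = 1
k! = 0! = 1
P = 0.007446583 * 1 / 1 ≈ 0.007447

0.007447


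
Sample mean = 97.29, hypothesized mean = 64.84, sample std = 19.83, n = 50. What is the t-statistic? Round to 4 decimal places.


t = (xbar - mu0) / (s/sqrt(n))
xbar - mu0 = 97.29 - 64.84 = 32.45
sqrt(50) ≈ 7.07106781
s/sqrt(n) = 19.83 / 7.07106781 ≈ 2.80438549
t = 32.45 / 2.80438549 ≈ 11.571162

11.5712


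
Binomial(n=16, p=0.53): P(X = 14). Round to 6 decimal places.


P = C(n,k) * p^k * (1-p)^(n-k)
C(16,14) = 120
p^k = 0.53^14 ≈ 0.0001379946
(1-p)^(n-k) = 0.47^2 = 0.2209
P = 120 * 0.0001379946 * 0.2209 ≈ 0.003658

0.003658


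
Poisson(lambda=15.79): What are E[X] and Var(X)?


E[X] = Var(X) = lambda = 15.79

15.79, 15.79


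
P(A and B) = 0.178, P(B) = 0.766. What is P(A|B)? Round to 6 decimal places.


P(A|B) = P(A and B) / P(B) = 0.178 / 0.766 = 89/383 ≈ 0.23237598

0.232376


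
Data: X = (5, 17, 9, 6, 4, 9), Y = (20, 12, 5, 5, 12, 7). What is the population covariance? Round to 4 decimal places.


Cov = (1/n)*sum((xi-xbar)(yi-ybar))
n = 6, xbar = 50/6 = 25/3 ≈ 8.333333, ybar = 61/6 ≈ 10.166667
sum((xi-xbar)(yi-ybar)) = -55/3 ≈ -18.333333
Cov = -18.333333 / 6 = -55/18 ≈ -3.055556

-3.0556
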